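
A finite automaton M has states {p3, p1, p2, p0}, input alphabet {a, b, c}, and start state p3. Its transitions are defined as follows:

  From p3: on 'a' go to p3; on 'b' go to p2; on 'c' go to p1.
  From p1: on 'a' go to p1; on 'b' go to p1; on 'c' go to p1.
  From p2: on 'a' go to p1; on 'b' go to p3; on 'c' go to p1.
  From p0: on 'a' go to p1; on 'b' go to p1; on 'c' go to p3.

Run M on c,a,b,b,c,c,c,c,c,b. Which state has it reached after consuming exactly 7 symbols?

start at p3
read 'c': p3 → p1
read 'a': p1 → p1
read 'b': p1 → p1
read 'b': p1 → p1
read 'c': p1 → p1
read 'c': p1 → p1
read 'c': p1 → p1
After 7 symbols: p1.

p1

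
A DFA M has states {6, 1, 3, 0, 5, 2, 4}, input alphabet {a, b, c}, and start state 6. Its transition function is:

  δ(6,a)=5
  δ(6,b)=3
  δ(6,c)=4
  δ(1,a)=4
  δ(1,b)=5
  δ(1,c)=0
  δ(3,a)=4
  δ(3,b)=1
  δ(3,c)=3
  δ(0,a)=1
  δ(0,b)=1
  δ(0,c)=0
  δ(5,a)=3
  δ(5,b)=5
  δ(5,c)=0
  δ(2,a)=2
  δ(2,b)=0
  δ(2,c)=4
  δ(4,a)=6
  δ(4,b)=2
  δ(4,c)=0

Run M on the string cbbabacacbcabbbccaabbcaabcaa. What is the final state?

6 → 4 → 2 → 0 → 1 → 5 → 3 → 3 → 4 → 0 → 1 → 0 → 1 → 5 → 5 → 5 → 0 → 0 → 1 → 4 → 2 → 0 → 0 → 1 → 4 → 2 → 4 → 6 → 5

5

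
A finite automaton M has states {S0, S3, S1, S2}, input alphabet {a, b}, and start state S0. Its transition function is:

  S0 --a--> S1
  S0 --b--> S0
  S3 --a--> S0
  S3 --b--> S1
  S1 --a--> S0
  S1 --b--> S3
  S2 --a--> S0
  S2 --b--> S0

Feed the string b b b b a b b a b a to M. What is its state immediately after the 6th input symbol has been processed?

Trace: S0 -b-> S0 -b-> S0 -b-> S0 -b-> S0 -a-> S1 -b-> S3
After 6 symbols: S3.

S3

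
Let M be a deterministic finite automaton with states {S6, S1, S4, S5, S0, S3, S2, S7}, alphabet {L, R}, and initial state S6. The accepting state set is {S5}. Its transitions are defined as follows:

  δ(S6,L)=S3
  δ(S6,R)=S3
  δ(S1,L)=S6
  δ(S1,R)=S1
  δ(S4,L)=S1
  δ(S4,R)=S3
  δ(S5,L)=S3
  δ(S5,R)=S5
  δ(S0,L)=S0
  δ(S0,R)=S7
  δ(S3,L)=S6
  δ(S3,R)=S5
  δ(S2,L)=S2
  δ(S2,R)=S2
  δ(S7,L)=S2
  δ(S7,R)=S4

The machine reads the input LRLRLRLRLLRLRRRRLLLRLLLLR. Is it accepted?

No

S6 → S3 → S5 → S3 → S5 → S3 → S5 → S3 → S5 → S3 → S6 → S3 → S6 → S3 → S5 → S5 → S5 → S3 → S6 → S3 → S5 → S3 → S6 → S3 → S6 → S3
End state S3 is not accepting.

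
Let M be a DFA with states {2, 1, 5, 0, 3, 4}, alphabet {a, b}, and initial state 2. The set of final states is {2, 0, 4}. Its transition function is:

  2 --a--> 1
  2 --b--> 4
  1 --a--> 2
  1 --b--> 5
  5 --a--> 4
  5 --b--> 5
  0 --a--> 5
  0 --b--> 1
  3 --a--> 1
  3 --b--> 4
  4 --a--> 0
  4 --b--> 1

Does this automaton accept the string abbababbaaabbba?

Yes

start at 2
read 'a': 2 → 1
read 'b': 1 → 5
read 'b': 5 → 5
read 'a': 5 → 4
read 'b': 4 → 1
read 'a': 1 → 2
read 'b': 2 → 4
read 'b': 4 → 1
read 'a': 1 → 2
read 'a': 2 → 1
read 'a': 1 → 2
read 'b': 2 → 4
read 'b': 4 → 1
read 'b': 1 → 5
read 'a': 5 → 4
End state 4 is accepting.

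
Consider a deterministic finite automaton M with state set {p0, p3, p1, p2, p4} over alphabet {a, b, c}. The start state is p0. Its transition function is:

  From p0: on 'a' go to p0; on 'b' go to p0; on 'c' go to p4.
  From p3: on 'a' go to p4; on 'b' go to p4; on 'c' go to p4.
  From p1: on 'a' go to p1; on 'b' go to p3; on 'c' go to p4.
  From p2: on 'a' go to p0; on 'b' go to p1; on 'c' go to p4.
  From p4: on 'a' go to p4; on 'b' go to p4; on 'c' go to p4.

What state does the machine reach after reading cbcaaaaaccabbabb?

start at p0
read 'c': p0 → p4
read 'b': p4 → p4
read 'c': p4 → p4
read 'a': p4 → p4
read 'a': p4 → p4
read 'a': p4 → p4
read 'a': p4 → p4
read 'a': p4 → p4
read 'c': p4 → p4
read 'c': p4 → p4
read 'a': p4 → p4
read 'b': p4 → p4
read 'b': p4 → p4
read 'a': p4 → p4
read 'b': p4 → p4
read 'b': p4 → p4

p4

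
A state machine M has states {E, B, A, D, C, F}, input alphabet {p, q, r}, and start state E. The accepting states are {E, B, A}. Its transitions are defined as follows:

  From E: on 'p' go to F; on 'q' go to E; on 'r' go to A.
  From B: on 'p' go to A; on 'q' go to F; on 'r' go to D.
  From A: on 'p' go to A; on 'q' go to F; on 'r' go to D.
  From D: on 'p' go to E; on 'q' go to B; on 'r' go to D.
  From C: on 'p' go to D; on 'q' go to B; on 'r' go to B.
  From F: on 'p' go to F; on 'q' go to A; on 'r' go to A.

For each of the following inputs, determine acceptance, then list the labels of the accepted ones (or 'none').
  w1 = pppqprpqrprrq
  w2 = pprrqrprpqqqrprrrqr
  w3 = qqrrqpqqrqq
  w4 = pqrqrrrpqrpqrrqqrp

w1:
  start at E
  read 'p': E → F
  read 'p': F → F
  read 'p': F → F
  read 'q': F → A
  read 'p': A → A
  read 'r': A → D
  read 'p': D → E
  read 'q': E → E
  read 'r': E → A
  read 'p': A → A
  read 'r': A → D
  read 'r': D → D
  read 'q': D → B
  end B, accepted
w2:
  start at E
  read 'p': E → F
  read 'p': F → F
  read 'r': F → A
  read 'r': A → D
  read 'q': D → B
  read 'r': B → D
  read 'p': D → E
  read 'r': E → A
  read 'p': A → A
  read 'q': A → F
  read 'q': F → A
  read 'q': A → F
  read 'r': F → A
  read 'p': A → A
  read 'r': A → D
  read 'r': D → D
  read 'r': D → D
  read 'q': D → B
  read 'r': B → D
  end D, rejected
w3:
  start at E
  read 'q': E → E
  read 'q': E → E
  read 'r': E → A
  read 'r': A → D
  read 'q': D → B
  read 'p': B → A
  read 'q': A → F
  read 'q': F → A
  read 'r': A → D
  read 'q': D → B
  read 'q': B → F
  end F, rejected
w4:
  start at E
  read 'p': E → F
  read 'q': F → A
  read 'r': A → D
  read 'q': D → B
  read 'r': B → D
  read 'r': D → D
  read 'r': D → D
  read 'p': D → E
  read 'q': E → E
  read 'r': E → A
  read 'p': A → A
  read 'q': A → F
  read 'r': F → A
  read 'r': A → D
  read 'q': D → B
  read 'q': B → F
  read 'r': F → A
  read 'p': A → A
  end A, accepted

w1, w4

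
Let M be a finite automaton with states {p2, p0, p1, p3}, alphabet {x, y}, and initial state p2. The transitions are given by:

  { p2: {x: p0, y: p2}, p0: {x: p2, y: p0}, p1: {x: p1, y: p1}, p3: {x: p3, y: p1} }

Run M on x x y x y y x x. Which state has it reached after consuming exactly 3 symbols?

p2 → p0 → p2 → p2
After 3 symbols: p2.

p2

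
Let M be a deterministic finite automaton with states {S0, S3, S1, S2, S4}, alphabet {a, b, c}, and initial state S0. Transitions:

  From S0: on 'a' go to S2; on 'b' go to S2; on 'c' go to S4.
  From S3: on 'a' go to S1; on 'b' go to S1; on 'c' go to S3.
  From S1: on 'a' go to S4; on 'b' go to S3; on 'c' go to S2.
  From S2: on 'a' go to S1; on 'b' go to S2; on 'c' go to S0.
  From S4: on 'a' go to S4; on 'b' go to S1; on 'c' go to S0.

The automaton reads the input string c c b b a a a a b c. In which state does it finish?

S0 → S4 → S0 → S2 → S2 → S1 → S4 → S4 → S4 → S1 → S2

S2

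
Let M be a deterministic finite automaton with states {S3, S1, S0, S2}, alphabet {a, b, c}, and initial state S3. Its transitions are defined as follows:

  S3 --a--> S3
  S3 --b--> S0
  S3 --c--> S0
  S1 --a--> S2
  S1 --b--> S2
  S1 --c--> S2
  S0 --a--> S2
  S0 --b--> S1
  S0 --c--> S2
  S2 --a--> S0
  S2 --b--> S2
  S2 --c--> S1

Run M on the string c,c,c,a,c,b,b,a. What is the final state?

S0

start at S3
read 'c': S3 → S0
read 'c': S0 → S2
read 'c': S2 → S1
read 'a': S1 → S2
read 'c': S2 → S1
read 'b': S1 → S2
read 'b': S2 → S2
read 'a': S2 → S0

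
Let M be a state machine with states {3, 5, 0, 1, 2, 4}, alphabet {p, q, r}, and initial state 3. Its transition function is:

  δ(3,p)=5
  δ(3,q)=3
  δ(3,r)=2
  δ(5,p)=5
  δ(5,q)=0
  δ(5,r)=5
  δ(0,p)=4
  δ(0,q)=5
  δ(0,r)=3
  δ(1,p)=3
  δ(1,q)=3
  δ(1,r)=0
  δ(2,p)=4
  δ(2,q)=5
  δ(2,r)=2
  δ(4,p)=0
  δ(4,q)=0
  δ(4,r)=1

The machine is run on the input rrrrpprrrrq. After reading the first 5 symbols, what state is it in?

start at 3
read 'r': 3 → 2
read 'r': 2 → 2
read 'r': 2 → 2
read 'r': 2 → 2
read 'p': 2 → 4
After 5 symbols: 4.

4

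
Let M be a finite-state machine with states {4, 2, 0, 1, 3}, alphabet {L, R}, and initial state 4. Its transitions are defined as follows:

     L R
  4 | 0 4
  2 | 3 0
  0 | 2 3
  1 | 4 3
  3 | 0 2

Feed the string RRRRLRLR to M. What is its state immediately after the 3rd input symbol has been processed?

4

4 → 4 → 4 → 4
After 3 symbols: 4.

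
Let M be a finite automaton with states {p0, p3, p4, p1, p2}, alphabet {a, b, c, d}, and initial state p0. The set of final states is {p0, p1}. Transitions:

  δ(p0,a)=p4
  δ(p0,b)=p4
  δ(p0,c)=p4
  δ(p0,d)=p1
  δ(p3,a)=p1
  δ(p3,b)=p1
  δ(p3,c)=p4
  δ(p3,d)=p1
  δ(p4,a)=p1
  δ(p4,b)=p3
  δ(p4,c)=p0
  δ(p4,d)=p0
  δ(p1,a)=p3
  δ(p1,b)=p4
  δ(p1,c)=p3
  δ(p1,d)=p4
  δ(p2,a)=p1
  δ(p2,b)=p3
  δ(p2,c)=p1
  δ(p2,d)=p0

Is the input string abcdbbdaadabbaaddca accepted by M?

No

start at p0
read 'a': p0 → p4
read 'b': p4 → p3
read 'c': p3 → p4
read 'd': p4 → p0
read 'b': p0 → p4
read 'b': p4 → p3
read 'd': p3 → p1
read 'a': p1 → p3
read 'a': p3 → p1
read 'd': p1 → p4
read 'a': p4 → p1
read 'b': p1 → p4
read 'b': p4 → p3
read 'a': p3 → p1
read 'a': p1 → p3
read 'd': p3 → p1
read 'd': p1 → p4
read 'c': p4 → p0
read 'a': p0 → p4
End state p4 is not accepting.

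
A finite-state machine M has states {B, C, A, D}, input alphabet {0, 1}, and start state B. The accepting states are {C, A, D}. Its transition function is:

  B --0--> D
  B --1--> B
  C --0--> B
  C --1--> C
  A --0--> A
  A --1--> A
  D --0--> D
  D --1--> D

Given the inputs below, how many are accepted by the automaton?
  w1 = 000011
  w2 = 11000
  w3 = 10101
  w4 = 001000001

w1: Trace: B -0-> D -0-> D -0-> D -0-> D -1-> D -1-> D  → end D, accepted
w2: Trace: B -1-> B -1-> B -0-> D -0-> D -0-> D  → end D, accepted
w3: Trace: B -1-> B -0-> D -1-> D -0-> D -1-> D  → end D, accepted
w4: Trace: B -0-> D -0-> D -1-> D -0-> D -0-> D -0-> D -0-> D -0-> D -1-> D  → end D, accepted

4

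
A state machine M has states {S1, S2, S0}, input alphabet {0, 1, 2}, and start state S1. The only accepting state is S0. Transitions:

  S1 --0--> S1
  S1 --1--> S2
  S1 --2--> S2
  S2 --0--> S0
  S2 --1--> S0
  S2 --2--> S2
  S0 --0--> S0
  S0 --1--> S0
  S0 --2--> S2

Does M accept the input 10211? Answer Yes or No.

start at S1
read '1': S1 → S2
read '0': S2 → S0
read '2': S0 → S2
read '1': S2 → S0
read '1': S0 → S0
End state S0 is accepting.

Yes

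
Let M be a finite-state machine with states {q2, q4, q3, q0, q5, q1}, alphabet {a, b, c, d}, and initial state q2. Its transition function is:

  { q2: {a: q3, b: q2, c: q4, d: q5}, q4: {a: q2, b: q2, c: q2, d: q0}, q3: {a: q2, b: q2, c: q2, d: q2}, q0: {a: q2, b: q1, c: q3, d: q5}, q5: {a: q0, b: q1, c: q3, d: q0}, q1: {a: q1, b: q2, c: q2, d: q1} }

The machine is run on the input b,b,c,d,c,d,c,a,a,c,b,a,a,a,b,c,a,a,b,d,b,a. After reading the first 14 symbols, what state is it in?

start at q2
read 'b': q2 → q2
read 'b': q2 → q2
read 'c': q2 → q4
read 'd': q4 → q0
read 'c': q0 → q3
read 'd': q3 → q2
read 'c': q2 → q4
read 'a': q4 → q2
read 'a': q2 → q3
read 'c': q3 → q2
read 'b': q2 → q2
read 'a': q2 → q3
read 'a': q3 → q2
read 'a': q2 → q3
After 14 symbols: q3.

q3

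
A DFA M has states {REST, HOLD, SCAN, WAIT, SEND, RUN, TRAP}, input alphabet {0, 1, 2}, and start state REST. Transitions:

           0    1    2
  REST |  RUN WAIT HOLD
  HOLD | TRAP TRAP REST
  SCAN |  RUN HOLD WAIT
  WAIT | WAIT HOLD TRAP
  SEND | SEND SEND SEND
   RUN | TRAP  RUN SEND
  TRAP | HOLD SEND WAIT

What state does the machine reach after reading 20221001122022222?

SEND

REST → HOLD → TRAP → WAIT → TRAP → SEND → SEND → SEND → SEND → SEND → SEND → SEND → SEND → SEND → SEND → SEND → SEND → SEND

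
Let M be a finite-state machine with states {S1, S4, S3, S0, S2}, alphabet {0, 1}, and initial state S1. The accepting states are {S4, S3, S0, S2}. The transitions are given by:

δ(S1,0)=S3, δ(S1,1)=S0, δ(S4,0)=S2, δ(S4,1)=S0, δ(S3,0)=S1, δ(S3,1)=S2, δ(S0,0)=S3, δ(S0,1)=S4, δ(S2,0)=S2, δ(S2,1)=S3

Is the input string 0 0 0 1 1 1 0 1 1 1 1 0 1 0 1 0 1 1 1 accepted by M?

Yes

start at S1
read '0': S1 → S3
read '0': S3 → S1
read '0': S1 → S3
read '1': S3 → S2
read '1': S2 → S3
read '1': S3 → S2
read '0': S2 → S2
read '1': S2 → S3
read '1': S3 → S2
read '1': S2 → S3
read '1': S3 → S2
read '0': S2 → S2
read '1': S2 → S3
read '0': S3 → S1
read '1': S1 → S0
read '0': S0 → S3
read '1': S3 → S2
read '1': S2 → S3
read '1': S3 → S2
End state S2 is accepting.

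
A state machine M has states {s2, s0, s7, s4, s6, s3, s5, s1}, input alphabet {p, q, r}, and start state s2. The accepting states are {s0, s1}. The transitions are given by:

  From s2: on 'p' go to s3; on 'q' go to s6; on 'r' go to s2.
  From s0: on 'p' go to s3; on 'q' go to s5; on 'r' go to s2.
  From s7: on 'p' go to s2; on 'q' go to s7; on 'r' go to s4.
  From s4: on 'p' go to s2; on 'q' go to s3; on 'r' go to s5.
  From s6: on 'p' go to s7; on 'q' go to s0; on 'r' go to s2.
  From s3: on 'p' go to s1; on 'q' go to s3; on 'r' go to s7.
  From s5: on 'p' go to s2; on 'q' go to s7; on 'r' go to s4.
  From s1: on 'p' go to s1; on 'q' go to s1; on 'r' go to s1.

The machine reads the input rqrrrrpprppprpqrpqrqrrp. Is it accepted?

s2 → s2 → s6 → s2 → s2 → s2 → s2 → s3 → s1 → s1 → s1 → s1 → s1 → s1 → s1 → s1 → s1 → s1 → s1 → s1 → s1 → s1 → s1 → s1
End state s1 is accepting.

Yes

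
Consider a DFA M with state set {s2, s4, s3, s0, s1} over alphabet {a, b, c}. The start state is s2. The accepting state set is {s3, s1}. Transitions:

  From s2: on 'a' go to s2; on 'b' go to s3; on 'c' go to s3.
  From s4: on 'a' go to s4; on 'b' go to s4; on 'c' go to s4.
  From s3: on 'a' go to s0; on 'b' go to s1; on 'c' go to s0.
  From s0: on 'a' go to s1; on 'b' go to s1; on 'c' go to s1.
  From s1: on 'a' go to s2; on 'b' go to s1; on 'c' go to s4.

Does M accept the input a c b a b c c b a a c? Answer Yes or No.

Trace: s2 -a-> s2 -c-> s3 -b-> s1 -a-> s2 -b-> s3 -c-> s0 -c-> s1 -b-> s1 -a-> s2 -a-> s2 -c-> s3
End state s3 is accepting.

Yes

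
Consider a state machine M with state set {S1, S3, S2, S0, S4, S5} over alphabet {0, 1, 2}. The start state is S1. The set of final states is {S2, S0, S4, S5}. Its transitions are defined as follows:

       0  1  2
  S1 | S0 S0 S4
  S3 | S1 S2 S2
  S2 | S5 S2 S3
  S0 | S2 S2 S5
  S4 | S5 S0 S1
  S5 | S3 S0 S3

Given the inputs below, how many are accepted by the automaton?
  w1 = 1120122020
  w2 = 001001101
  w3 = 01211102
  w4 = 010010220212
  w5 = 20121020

w1: S1 → S0 → S2 → S3 → S1 → S0 → S5 → S3 → S1 → S4 → S5  → end S5, accepted
w2: S1 → S0 → S2 → S2 → S5 → S3 → S2 → S2 → S5 → S0  → end S0, accepted
w3: S1 → S0 → S2 → S3 → S2 → S2 → S2 → S5 → S3  → end S3, rejected
w4: S1 → S0 → S2 → S5 → S3 → S2 → S5 → S3 → S2 → S5 → S3 → S2 → S3  → end S3, rejected
w5: S1 → S4 → S5 → S0 → S5 → S0 → S2 → S3 → S1  → end S1, rejected

2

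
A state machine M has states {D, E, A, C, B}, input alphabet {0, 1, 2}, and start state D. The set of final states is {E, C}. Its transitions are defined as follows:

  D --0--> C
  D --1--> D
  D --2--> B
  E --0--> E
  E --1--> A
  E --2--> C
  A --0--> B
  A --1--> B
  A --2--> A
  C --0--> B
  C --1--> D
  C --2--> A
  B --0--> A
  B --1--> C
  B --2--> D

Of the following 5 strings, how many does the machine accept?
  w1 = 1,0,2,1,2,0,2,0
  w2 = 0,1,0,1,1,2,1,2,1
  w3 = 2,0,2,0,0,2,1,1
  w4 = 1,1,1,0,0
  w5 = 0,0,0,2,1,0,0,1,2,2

1

w1: Trace: D -1-> D -0-> C -2-> A -1-> B -2-> D -0-> C -2-> A -0-> B  → end B, rejected
w2: Trace: D -0-> C -1-> D -0-> C -1-> D -1-> D -2-> B -1-> C -2-> A -1-> B  → end B, rejected
w3: Trace: D -2-> B -0-> A -2-> A -0-> B -0-> A -2-> A -1-> B -1-> C  → end C, accepted
w4: Trace: D -1-> D -1-> D -1-> D -0-> C -0-> B  → end B, rejected
w5: Trace: D -0-> C -0-> B -0-> A -2-> A -1-> B -0-> A -0-> B -1-> C -2-> A -2-> A  → end A, rejected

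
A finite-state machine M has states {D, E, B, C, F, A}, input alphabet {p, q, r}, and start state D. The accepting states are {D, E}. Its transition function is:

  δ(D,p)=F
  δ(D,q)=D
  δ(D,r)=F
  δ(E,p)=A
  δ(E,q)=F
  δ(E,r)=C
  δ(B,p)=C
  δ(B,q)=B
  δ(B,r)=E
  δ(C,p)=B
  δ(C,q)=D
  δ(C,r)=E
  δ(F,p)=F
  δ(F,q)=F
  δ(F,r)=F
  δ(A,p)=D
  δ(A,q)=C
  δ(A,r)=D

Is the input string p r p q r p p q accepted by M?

Trace: D -p-> F -r-> F -p-> F -q-> F -r-> F -p-> F -p-> F -q-> F
End state F is not accepting.

No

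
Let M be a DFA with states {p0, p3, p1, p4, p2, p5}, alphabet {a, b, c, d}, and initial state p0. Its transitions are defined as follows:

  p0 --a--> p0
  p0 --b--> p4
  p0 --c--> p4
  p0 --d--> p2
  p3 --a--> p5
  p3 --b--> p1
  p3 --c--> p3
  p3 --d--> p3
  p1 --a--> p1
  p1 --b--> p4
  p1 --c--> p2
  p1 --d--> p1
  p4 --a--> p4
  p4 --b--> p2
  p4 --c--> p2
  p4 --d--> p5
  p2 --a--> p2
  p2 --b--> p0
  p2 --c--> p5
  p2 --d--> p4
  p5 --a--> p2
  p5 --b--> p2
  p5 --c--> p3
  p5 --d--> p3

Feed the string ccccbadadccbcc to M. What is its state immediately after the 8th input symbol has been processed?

start at p0
read 'c': p0 → p4
read 'c': p4 → p2
read 'c': p2 → p5
read 'c': p5 → p3
read 'b': p3 → p1
read 'a': p1 → p1
read 'd': p1 → p1
read 'a': p1 → p1
After 8 symbols: p1.

p1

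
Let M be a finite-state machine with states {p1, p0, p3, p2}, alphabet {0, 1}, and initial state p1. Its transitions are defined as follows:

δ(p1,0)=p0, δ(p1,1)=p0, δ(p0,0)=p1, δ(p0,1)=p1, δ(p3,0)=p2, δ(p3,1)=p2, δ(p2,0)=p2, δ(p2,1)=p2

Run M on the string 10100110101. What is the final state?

start at p1
read '1': p1 → p0
read '0': p0 → p1
read '1': p1 → p0
read '0': p0 → p1
read '0': p1 → p0
read '1': p0 → p1
read '1': p1 → p0
read '0': p0 → p1
read '1': p1 → p0
read '0': p0 → p1
read '1': p1 → p0

p0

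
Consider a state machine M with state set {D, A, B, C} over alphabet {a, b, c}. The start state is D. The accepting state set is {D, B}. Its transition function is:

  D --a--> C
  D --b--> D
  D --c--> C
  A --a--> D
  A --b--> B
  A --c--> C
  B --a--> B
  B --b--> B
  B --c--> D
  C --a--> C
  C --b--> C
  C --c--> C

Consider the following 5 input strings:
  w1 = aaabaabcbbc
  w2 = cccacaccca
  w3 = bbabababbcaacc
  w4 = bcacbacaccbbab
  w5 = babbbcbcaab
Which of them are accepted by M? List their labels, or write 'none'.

none

w1: D → C → C → C → C → C → C → C → C → C → C → C  → end C, rejected
w2: D → C → C → C → C → C → C → C → C → C → C  → end C, rejected
w3: D → D → D → C → C → C → C → C → C → C → C → C → C → C → C  → end C, rejected
w4: D → D → C → C → C → C → C → C → C → C → C → C → C → C → C  → end C, rejected
w5: D → D → C → C → C → C → C → C → C → C → C → C  → end C, rejected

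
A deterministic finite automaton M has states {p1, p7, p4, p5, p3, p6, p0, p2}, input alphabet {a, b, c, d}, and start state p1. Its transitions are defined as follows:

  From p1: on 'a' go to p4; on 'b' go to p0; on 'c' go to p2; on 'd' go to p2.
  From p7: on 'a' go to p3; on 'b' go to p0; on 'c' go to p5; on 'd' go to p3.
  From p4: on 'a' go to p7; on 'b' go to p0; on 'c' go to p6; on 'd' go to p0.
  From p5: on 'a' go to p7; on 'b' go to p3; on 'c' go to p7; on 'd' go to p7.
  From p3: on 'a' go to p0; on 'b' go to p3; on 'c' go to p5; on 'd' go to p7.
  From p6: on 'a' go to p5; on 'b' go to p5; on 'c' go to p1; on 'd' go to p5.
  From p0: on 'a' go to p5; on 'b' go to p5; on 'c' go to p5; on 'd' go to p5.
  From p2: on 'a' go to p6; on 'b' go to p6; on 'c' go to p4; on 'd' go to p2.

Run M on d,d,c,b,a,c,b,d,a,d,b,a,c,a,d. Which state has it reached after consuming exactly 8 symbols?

Trace: p1 -d-> p2 -d-> p2 -c-> p4 -b-> p0 -a-> p5 -c-> p7 -b-> p0 -d-> p5
After 8 symbols: p5.

p5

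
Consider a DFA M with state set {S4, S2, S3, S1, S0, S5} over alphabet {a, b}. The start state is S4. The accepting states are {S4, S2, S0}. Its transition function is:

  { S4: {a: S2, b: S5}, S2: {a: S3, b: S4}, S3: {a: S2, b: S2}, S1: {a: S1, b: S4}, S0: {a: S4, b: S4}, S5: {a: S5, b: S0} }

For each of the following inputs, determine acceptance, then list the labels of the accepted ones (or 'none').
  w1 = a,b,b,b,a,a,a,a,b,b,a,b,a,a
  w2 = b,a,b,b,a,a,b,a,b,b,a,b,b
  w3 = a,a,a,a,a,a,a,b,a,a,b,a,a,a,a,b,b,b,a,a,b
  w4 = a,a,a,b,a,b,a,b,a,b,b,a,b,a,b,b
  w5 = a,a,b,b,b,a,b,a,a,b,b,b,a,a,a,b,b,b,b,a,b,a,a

w1, w3, w4

w1:
  start at S4
  read 'a': S4 → S2
  read 'b': S2 → S4
  read 'b': S4 → S5
  read 'b': S5 → S0
  read 'a': S0 → S4
  read 'a': S4 → S2
  read 'a': S2 → S3
  read 'a': S3 → S2
  read 'b': S2 → S4
  read 'b': S4 → S5
  read 'a': S5 → S5
  read 'b': S5 → S0
  read 'a': S0 → S4
  read 'a': S4 → S2
  end S2, accepted
w2:
  start at S4
  read 'b': S4 → S5
  read 'a': S5 → S5
  read 'b': S5 → S0
  read 'b': S0 → S4
  read 'a': S4 → S2
  read 'a': S2 → S3
  read 'b': S3 → S2
  read 'a': S2 → S3
  read 'b': S3 → S2
  read 'b': S2 → S4
  read 'a': S4 → S2
  read 'b': S2 → S4
  read 'b': S4 → S5
  end S5, rejected
w3:
  start at S4
  read 'a': S4 → S2
  read 'a': S2 → S3
  read 'a': S3 → S2
  read 'a': S2 → S3
  read 'a': S3 → S2
  read 'a': S2 → S3
  read 'a': S3 → S2
  read 'b': S2 → S4
  read 'a': S4 → S2
  read 'a': S2 → S3
  read 'b': S3 → S2
  read 'a': S2 → S3
  read 'a': S3 → S2
  read 'a': S2 → S3
  read 'a': S3 → S2
  read 'b': S2 → S4
  read 'b': S4 → S5
  read 'b': S5 → S0
  read 'a': S0 → S4
  read 'a': S4 → S2
  read 'b': S2 → S4
  end S4, accepted
w4:
  start at S4
  read 'a': S4 → S2
  read 'a': S2 → S3
  read 'a': S3 → S2
  read 'b': S2 → S4
  read 'a': S4 → S2
  read 'b': S2 → S4
  read 'a': S4 → S2
  read 'b': S2 → S4
  read 'a': S4 → S2
  read 'b': S2 → S4
  read 'b': S4 → S5
  read 'a': S5 → S5
  read 'b': S5 → S0
  read 'a': S0 → S4
  read 'b': S4 → S5
  read 'b': S5 → S0
  end S0, accepted
w5:
  start at S4
  read 'a': S4 → S2
  read 'a': S2 → S3
  read 'b': S3 → S2
  read 'b': S2 → S4
  read 'b': S4 → S5
  read 'a': S5 → S5
  read 'b': S5 → S0
  read 'a': S0 → S4
  read 'a': S4 → S2
  read 'b': S2 → S4
  read 'b': S4 → S5
  read 'b': S5 → S0
  read 'a': S0 → S4
  read 'a': S4 → S2
  read 'a': S2 → S3
  read 'b': S3 → S2
  read 'b': S2 → S4
  read 'b': S4 → S5
  read 'b': S5 → S0
  read 'a': S0 → S4
  read 'b': S4 → S5
  read 'a': S5 → S5
  read 'a': S5 → S5
  end S5, rejected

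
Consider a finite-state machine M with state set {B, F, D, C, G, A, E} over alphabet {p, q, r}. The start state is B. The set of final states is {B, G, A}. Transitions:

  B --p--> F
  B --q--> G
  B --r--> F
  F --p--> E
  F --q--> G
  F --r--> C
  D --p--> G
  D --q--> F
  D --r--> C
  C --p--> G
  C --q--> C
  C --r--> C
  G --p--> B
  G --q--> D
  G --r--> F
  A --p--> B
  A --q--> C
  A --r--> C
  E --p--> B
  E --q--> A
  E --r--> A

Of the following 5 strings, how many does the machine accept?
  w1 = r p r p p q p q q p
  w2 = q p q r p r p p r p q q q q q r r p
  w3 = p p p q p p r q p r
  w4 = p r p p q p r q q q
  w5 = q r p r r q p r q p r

w1: Trace: B -r-> F -p-> E -r-> A -p-> B -p-> F -q-> G -p-> B -q-> G -q-> D -p-> G  → end G, accepted
w2: Trace: B -q-> G -p-> B -q-> G -r-> F -p-> E -r-> A -p-> B -p-> F -r-> C -p-> G -q-> D -q-> F -q-> G -q-> D -q-> F -r-> C -r-> C -p-> G  → end G, accepted
w3: Trace: B -p-> F -p-> E -p-> B -q-> G -p-> B -p-> F -r-> C -q-> C -p-> G -r-> F  → end F, rejected
w4: Trace: B -p-> F -r-> C -p-> G -p-> B -q-> G -p-> B -r-> F -q-> G -q-> D -q-> F  → end F, rejected
w5: Trace: B -q-> G -r-> F -p-> E -r-> A -r-> C -q-> C -p-> G -r-> F -q-> G -p-> B -r-> F  → end F, rejected

2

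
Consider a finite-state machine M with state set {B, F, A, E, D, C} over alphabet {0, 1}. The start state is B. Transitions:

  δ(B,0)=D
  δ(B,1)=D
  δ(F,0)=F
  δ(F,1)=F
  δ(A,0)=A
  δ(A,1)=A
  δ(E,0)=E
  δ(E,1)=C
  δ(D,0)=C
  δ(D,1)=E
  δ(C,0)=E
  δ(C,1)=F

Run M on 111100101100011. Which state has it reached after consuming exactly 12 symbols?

Trace: B -1-> D -1-> E -1-> C -1-> F -0-> F -0-> F -1-> F -0-> F -1-> F -1-> F -0-> F -0-> F
After 12 symbols: F.

F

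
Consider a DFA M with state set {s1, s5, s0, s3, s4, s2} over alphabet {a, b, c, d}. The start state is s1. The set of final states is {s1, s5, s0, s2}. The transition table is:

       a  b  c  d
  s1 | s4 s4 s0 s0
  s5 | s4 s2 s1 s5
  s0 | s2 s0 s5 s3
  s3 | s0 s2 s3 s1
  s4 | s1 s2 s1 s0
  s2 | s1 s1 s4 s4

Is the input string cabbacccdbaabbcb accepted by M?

start at s1
read 'c': s1 → s0
read 'a': s0 → s2
read 'b': s2 → s1
read 'b': s1 → s4
read 'a': s4 → s1
read 'c': s1 → s0
read 'c': s0 → s5
read 'c': s5 → s1
read 'd': s1 → s0
read 'b': s0 → s0
read 'a': s0 → s2
read 'a': s2 → s1
read 'b': s1 → s4
read 'b': s4 → s2
read 'c': s2 → s4
read 'b': s4 → s2
End state s2 is accepting.

Yes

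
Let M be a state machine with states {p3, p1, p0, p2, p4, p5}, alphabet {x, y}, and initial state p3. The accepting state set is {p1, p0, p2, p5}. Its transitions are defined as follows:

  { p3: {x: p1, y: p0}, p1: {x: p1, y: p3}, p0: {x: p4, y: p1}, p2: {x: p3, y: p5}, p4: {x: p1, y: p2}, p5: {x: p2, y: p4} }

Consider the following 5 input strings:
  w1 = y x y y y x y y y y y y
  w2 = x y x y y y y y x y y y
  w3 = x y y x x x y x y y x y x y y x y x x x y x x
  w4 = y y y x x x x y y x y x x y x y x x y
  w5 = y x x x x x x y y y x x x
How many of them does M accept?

w1: Trace: p3 -y-> p0 -x-> p4 -y-> p2 -y-> p5 -y-> p4 -x-> p1 -y-> p3 -y-> p0 -y-> p1 -y-> p3 -y-> p0 -y-> p1  → end p1, accepted
w2: Trace: p3 -x-> p1 -y-> p3 -x-> p1 -y-> p3 -y-> p0 -y-> p1 -y-> p3 -y-> p0 -x-> p4 -y-> p2 -y-> p5 -y-> p4  → end p4, rejected
w3: Trace: p3 -x-> p1 -y-> p3 -y-> p0 -x-> p4 -x-> p1 -x-> p1 -y-> p3 -x-> p1 -y-> p3 -y-> p0 -x-> p4 -y-> p2 -x-> p3 -y-> p0 -y-> p1 -x-> p1 -y-> p3 -x-> p1 -x-> p1 -x-> p1 -y-> p3 -x-> p1 -x-> p1  → end p1, accepted
w4: Trace: p3 -y-> p0 -y-> p1 -y-> p3 -x-> p1 -x-> p1 -x-> p1 -x-> p1 -y-> p3 -y-> p0 -x-> p4 -y-> p2 -x-> p3 -x-> p1 -y-> p3 -x-> p1 -y-> p3 -x-> p1 -x-> p1 -y-> p3  → end p3, rejected
w5: Trace: p3 -y-> p0 -x-> p4 -x-> p1 -x-> p1 -x-> p1 -x-> p1 -x-> p1 -y-> p3 -y-> p0 -y-> p1 -x-> p1 -x-> p1 -x-> p1  → end p1, accepted

3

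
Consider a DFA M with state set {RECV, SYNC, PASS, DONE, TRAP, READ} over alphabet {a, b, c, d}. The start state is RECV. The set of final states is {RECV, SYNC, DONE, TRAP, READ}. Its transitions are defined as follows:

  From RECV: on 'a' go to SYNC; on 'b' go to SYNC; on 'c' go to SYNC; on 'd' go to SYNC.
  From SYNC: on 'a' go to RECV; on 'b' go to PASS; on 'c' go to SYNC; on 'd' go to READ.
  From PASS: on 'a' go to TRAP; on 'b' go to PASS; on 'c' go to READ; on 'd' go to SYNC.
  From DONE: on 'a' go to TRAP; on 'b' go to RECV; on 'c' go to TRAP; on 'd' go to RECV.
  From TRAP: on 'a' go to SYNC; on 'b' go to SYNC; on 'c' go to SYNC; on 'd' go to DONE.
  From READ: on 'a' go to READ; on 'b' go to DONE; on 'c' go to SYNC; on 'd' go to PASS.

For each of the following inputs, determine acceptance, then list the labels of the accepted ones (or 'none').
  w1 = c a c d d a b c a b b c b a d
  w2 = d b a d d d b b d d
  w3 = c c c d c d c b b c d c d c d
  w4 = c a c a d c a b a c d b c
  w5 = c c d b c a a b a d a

w1, w2, w4, w5

w1:
  start at RECV
  read 'c': RECV → SYNC
  read 'a': SYNC → RECV
  read 'c': RECV → SYNC
  read 'd': SYNC → READ
  read 'd': READ → PASS
  read 'a': PASS → TRAP
  read 'b': TRAP → SYNC
  read 'c': SYNC → SYNC
  read 'a': SYNC → RECV
  read 'b': RECV → SYNC
  read 'b': SYNC → PASS
  read 'c': PASS → READ
  read 'b': READ → DONE
  read 'a': DONE → TRAP
  read 'd': TRAP → DONE
  end DONE, accepted
w2:
  start at RECV
  read 'd': RECV → SYNC
  read 'b': SYNC → PASS
  read 'a': PASS → TRAP
  read 'd': TRAP → DONE
  read 'd': DONE → RECV
  read 'd': RECV → SYNC
  read 'b': SYNC → PASS
  read 'b': PASS → PASS
  read 'd': PASS → SYNC
  read 'd': SYNC → READ
  end READ, accepted
w3:
  start at RECV
  read 'c': RECV → SYNC
  read 'c': SYNC → SYNC
  read 'c': SYNC → SYNC
  read 'd': SYNC → READ
  read 'c': READ → SYNC
  read 'd': SYNC → READ
  read 'c': READ → SYNC
  read 'b': SYNC → PASS
  read 'b': PASS → PASS
  read 'c': PASS → READ
  read 'd': READ → PASS
  read 'c': PASS → READ
  read 'd': READ → PASS
  read 'c': PASS → READ
  read 'd': READ → PASS
  end PASS, rejected
w4:
  start at RECV
  read 'c': RECV → SYNC
  read 'a': SYNC → RECV
  read 'c': RECV → SYNC
  read 'a': SYNC → RECV
  read 'd': RECV → SYNC
  read 'c': SYNC → SYNC
  read 'a': SYNC → RECV
  read 'b': RECV → SYNC
  read 'a': SYNC → RECV
  read 'c': RECV → SYNC
  read 'd': SYNC → READ
  read 'b': READ → DONE
  read 'c': DONE → TRAP
  end TRAP, accepted
w5:
  start at RECV
  read 'c': RECV → SYNC
  read 'c': SYNC → SYNC
  read 'd': SYNC → READ
  read 'b': READ → DONE
  read 'c': DONE → TRAP
  read 'a': TRAP → SYNC
  read 'a': SYNC → RECV
  read 'b': RECV → SYNC
  read 'a': SYNC → RECV
  read 'd': RECV → SYNC
  read 'a': SYNC → RECV
  end RECV, accepted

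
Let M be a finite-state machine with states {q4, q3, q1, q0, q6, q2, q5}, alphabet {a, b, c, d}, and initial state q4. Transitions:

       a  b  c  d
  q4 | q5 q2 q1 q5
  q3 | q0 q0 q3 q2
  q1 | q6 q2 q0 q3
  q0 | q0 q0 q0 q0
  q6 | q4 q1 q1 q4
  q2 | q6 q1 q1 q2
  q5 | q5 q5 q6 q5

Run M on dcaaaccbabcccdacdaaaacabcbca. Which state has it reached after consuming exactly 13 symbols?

start at q4
read 'd': q4 → q5
read 'c': q5 → q6
read 'a': q6 → q4
read 'a': q4 → q5
read 'a': q5 → q5
read 'c': q5 → q6
read 'c': q6 → q1
read 'b': q1 → q2
read 'a': q2 → q6
read 'b': q6 → q1
read 'c': q1 → q0
read 'c': q0 → q0
read 'c': q0 → q0
After 13 symbols: q0.

q0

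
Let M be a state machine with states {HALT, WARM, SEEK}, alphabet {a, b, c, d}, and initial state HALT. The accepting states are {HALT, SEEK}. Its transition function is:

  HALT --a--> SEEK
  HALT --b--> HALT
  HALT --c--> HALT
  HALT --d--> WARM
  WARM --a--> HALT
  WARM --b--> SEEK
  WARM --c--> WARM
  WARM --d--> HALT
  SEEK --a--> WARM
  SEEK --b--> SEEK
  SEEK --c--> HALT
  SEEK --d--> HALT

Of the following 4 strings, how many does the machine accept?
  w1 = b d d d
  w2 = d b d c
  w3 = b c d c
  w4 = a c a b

w1:
  start at HALT
  read 'b': HALT → HALT
  read 'd': HALT → WARM
  read 'd': WARM → HALT
  read 'd': HALT → WARM
  end WARM, rejected
w2:
  start at HALT
  read 'd': HALT → WARM
  read 'b': WARM → SEEK
  read 'd': SEEK → HALT
  read 'c': HALT → HALT
  end HALT, accepted
w3:
  start at HALT
  read 'b': HALT → HALT
  read 'c': HALT → HALT
  read 'd': HALT → WARM
  read 'c': WARM → WARM
  end WARM, rejected
w4:
  start at HALT
  read 'a': HALT → SEEK
  read 'c': SEEK → HALT
  read 'a': HALT → SEEK
  read 'b': SEEK → SEEK
  end SEEK, accepted

2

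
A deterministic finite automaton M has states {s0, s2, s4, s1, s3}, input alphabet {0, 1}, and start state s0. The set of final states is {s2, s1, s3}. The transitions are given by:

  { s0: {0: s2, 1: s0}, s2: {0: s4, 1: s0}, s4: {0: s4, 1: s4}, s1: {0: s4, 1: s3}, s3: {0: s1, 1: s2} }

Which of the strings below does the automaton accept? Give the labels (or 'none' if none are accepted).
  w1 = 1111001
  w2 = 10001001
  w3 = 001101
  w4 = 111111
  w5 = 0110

w5

w1:
  start at s0
  read '1': s0 → s0
  read '1': s0 → s0
  read '1': s0 → s0
  read '1': s0 → s0
  read '0': s0 → s2
  read '0': s2 → s4
  read '1': s4 → s4
  end s4, rejected
w2:
  start at s0
  read '1': s0 → s0
  read '0': s0 → s2
  read '0': s2 → s4
  read '0': s4 → s4
  read '1': s4 → s4
  read '0': s4 → s4
  read '0': s4 → s4
  read '1': s4 → s4
  end s4, rejected
w3:
  start at s0
  read '0': s0 → s2
  read '0': s2 → s4
  read '1': s4 → s4
  read '1': s4 → s4
  read '0': s4 → s4
  read '1': s4 → s4
  end s4, rejected
w4:
  start at s0
  read '1': s0 → s0
  read '1': s0 → s0
  read '1': s0 → s0
  read '1': s0 → s0
  read '1': s0 → s0
  read '1': s0 → s0
  end s0, rejected
w5:
  start at s0
  read '0': s0 → s2
  read '1': s2 → s0
  read '1': s0 → s0
  read '0': s0 → s2
  end s2, accepted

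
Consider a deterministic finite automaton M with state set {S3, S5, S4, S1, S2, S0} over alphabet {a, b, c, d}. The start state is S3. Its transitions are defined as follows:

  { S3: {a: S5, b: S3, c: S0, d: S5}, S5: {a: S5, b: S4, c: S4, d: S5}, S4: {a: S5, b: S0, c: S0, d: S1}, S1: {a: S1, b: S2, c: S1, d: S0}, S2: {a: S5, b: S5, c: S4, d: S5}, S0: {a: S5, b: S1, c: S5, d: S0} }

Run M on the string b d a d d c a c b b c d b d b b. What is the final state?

S2

S3 → S3 → S5 → S5 → S5 → S5 → S4 → S5 → S4 → S0 → S1 → S1 → S0 → S1 → S0 → S1 → S2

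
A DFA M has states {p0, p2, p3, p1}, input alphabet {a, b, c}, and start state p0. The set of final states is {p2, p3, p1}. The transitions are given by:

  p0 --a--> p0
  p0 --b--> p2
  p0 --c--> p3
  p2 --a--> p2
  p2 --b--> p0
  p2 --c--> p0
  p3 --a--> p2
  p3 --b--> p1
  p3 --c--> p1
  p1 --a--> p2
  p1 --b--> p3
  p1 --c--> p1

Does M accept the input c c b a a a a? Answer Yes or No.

Yes

Trace: p0 -c-> p3 -c-> p1 -b-> p3 -a-> p2 -a-> p2 -a-> p2 -a-> p2
End state p2 is accepting.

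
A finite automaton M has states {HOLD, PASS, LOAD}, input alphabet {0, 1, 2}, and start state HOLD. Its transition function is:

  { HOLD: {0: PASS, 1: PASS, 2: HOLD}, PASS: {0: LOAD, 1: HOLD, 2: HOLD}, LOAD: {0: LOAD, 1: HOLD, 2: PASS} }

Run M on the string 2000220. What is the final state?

PASS

start at HOLD
read '2': HOLD → HOLD
read '0': HOLD → PASS
read '0': PASS → LOAD
read '0': LOAD → LOAD
read '2': LOAD → PASS
read '2': PASS → HOLD
read '0': HOLD → PASS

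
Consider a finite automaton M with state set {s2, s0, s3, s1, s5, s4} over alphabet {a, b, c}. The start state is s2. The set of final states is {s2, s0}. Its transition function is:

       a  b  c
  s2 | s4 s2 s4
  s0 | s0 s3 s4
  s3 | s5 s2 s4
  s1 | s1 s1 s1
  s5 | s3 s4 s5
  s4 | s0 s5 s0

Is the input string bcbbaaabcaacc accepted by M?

Yes

Trace: s2 -b-> s2 -c-> s4 -b-> s5 -b-> s4 -a-> s0 -a-> s0 -a-> s0 -b-> s3 -c-> s4 -a-> s0 -a-> s0 -c-> s4 -c-> s0
End state s0 is accepting.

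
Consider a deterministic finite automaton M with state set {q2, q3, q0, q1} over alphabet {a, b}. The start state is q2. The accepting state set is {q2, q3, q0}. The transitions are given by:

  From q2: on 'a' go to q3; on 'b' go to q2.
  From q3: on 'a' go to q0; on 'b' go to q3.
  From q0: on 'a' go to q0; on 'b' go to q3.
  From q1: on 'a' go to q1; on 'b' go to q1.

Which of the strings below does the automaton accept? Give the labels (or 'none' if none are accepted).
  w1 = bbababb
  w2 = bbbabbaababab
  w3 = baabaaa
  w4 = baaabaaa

w1: q2 → q2 → q2 → q3 → q3 → q0 → q3 → q3  → end q3, accepted
w2: q2 → q2 → q2 → q2 → q3 → q3 → q3 → q0 → q0 → q3 → q0 → q3 → q0 → q3  → end q3, accepted
w3: q2 → q2 → q3 → q0 → q3 → q0 → q0 → q0  → end q0, accepted
w4: q2 → q2 → q3 → q0 → q0 → q3 → q0 → q0 → q0  → end q0, accepted

w1, w2, w3, w4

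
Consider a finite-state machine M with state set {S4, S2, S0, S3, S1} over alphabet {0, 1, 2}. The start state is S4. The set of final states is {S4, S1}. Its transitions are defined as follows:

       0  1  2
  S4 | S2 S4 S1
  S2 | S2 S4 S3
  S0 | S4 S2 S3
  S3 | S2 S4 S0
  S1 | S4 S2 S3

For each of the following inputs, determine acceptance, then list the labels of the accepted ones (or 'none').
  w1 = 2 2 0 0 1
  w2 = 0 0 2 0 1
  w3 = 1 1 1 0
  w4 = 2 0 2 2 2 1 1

w1: Trace: S4 -2-> S1 -2-> S3 -0-> S2 -0-> S2 -1-> S4  → end S4, accepted
w2: Trace: S4 -0-> S2 -0-> S2 -2-> S3 -0-> S2 -1-> S4  → end S4, accepted
w3: Trace: S4 -1-> S4 -1-> S4 -1-> S4 -0-> S2  → end S2, rejected
w4: Trace: S4 -2-> S1 -0-> S4 -2-> S1 -2-> S3 -2-> S0 -1-> S2 -1-> S4  → end S4, accepted

w1, w2, w4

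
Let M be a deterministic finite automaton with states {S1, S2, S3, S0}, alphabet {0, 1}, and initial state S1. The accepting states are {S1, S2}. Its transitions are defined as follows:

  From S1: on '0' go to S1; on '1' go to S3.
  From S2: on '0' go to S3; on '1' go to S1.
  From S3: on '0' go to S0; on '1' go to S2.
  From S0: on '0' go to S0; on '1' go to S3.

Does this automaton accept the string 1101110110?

start at S1
read '1': S1 → S3
read '1': S3 → S2
read '0': S2 → S3
read '1': S3 → S2
read '1': S2 → S1
read '1': S1 → S3
read '0': S3 → S0
read '1': S0 → S3
read '1': S3 → S2
read '0': S2 → S3
End state S3 is not accepting.

No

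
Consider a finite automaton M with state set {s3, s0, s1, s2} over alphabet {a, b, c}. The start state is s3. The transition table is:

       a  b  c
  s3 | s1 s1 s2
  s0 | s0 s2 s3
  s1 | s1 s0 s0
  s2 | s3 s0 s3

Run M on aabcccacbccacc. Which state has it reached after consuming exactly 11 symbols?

start at s3
read 'a': s3 → s1
read 'a': s1 → s1
read 'b': s1 → s0
read 'c': s0 → s3
read 'c': s3 → s2
read 'c': s2 → s3
read 'a': s3 → s1
read 'c': s1 → s0
read 'b': s0 → s2
read 'c': s2 → s3
read 'c': s3 → s2
After 11 symbols: s2.

s2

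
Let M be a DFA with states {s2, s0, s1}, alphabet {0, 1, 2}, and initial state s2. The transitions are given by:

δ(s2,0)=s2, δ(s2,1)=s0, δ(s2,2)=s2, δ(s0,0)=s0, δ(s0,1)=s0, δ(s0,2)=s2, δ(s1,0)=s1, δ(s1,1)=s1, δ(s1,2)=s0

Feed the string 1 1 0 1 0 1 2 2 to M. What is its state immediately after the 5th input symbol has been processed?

s0

start at s2
read '1': s2 → s0
read '1': s0 → s0
read '0': s0 → s0
read '1': s0 → s0
read '0': s0 → s0
After 5 symbols: s0.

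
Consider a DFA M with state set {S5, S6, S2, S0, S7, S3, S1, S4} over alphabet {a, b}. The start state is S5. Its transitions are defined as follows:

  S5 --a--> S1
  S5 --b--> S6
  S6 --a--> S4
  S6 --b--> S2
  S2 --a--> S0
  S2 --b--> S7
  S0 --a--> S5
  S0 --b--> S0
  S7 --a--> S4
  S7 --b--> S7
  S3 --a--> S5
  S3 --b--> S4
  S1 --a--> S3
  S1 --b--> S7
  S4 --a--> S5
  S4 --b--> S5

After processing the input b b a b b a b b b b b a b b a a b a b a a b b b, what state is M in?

S6

start at S5
read 'b': S5 → S6
read 'b': S6 → S2
read 'a': S2 → S0
read 'b': S0 → S0
read 'b': S0 → S0
read 'a': S0 → S5
read 'b': S5 → S6
read 'b': S6 → S2
read 'b': S2 → S7
read 'b': S7 → S7
read 'b': S7 → S7
read 'a': S7 → S4
read 'b': S4 → S5
read 'b': S5 → S6
read 'a': S6 → S4
read 'a': S4 → S5
read 'b': S5 → S6
read 'a': S6 → S4
read 'b': S4 → S5
read 'a': S5 → S1
read 'a': S1 → S3
read 'b': S3 → S4
read 'b': S4 → S5
read 'b': S5 → S6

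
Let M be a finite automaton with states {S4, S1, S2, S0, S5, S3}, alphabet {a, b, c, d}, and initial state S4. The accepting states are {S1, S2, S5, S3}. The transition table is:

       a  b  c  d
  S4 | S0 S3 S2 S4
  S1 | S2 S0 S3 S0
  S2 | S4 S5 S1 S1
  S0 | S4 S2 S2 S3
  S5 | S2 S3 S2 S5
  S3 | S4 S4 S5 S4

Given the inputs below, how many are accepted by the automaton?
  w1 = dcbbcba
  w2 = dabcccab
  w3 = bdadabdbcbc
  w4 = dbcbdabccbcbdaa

2

w1:
  start at S4
  read 'd': S4 → S4
  read 'c': S4 → S2
  read 'b': S2 → S5
  read 'b': S5 → S3
  read 'c': S3 → S5
  read 'b': S5 → S3
  read 'a': S3 → S4
  end S4, rejected
w2:
  start at S4
  read 'd': S4 → S4
  read 'a': S4 → S0
  read 'b': S0 → S2
  read 'c': S2 → S1
  read 'c': S1 → S3
  read 'c': S3 → S5
  read 'a': S5 → S2
  read 'b': S2 → S5
  end S5, accepted
w3:
  start at S4
  read 'b': S4 → S3
  read 'd': S3 → S4
  read 'a': S4 → S0
  read 'd': S0 → S3
  read 'a': S3 → S4
  read 'b': S4 → S3
  read 'd': S3 → S4
  read 'b': S4 → S3
  read 'c': S3 → S5
  read 'b': S5 → S3
  read 'c': S3 → S5
  end S5, accepted
w4:
  start at S4
  read 'd': S4 → S4
  read 'b': S4 → S3
  read 'c': S3 → S5
  read 'b': S5 → S3
  read 'd': S3 → S4
  read 'a': S4 → S0
  read 'b': S0 → S2
  read 'c': S2 → S1
  read 'c': S1 → S3
  read 'b': S3 → S4
  read 'c': S4 → S2
  read 'b': S2 → S5
  read 'd': S5 → S5
  read 'a': S5 → S2
  read 'a': S2 → S4
  end S4, rejected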